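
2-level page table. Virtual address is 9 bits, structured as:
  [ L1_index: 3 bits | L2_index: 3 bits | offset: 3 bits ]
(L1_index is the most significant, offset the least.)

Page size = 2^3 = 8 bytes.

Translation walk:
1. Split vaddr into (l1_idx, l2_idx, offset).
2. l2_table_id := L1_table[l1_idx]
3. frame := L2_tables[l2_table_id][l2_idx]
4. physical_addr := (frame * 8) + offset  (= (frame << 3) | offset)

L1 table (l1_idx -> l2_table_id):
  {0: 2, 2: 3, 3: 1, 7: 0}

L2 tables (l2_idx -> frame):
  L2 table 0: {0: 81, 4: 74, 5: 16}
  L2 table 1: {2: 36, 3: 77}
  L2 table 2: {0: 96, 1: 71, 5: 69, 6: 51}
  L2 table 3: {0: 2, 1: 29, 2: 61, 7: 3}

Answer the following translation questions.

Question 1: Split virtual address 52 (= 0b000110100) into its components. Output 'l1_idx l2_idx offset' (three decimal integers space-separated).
vaddr = 52 = 0b000110100
  top 3 bits -> l1_idx = 0
  next 3 bits -> l2_idx = 6
  bottom 3 bits -> offset = 4

Answer: 0 6 4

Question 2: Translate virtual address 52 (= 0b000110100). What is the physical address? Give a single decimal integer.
Answer: 412

Derivation:
vaddr = 52 = 0b000110100
Split: l1_idx=0, l2_idx=6, offset=4
L1[0] = 2
L2[2][6] = 51
paddr = 51 * 8 + 4 = 412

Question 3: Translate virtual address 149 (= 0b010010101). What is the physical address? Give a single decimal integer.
Answer: 493

Derivation:
vaddr = 149 = 0b010010101
Split: l1_idx=2, l2_idx=2, offset=5
L1[2] = 3
L2[3][2] = 61
paddr = 61 * 8 + 5 = 493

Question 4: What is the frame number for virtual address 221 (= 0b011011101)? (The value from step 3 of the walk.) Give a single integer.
vaddr = 221: l1_idx=3, l2_idx=3
L1[3] = 1; L2[1][3] = 77

Answer: 77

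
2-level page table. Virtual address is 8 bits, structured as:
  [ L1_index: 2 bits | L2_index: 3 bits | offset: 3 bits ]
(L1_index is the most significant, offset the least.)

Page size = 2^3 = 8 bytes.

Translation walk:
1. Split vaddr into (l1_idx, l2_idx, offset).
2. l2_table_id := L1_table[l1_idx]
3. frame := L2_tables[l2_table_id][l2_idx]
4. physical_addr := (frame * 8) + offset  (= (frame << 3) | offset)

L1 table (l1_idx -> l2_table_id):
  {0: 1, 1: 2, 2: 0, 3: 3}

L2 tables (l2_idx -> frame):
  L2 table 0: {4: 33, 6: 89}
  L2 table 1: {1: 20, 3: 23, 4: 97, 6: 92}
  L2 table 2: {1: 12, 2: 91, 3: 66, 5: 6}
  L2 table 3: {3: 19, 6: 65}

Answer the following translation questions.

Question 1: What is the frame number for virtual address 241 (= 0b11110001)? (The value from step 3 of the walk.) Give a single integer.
vaddr = 241: l1_idx=3, l2_idx=6
L1[3] = 3; L2[3][6] = 65

Answer: 65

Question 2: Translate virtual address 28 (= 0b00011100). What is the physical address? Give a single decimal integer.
vaddr = 28 = 0b00011100
Split: l1_idx=0, l2_idx=3, offset=4
L1[0] = 1
L2[1][3] = 23
paddr = 23 * 8 + 4 = 188

Answer: 188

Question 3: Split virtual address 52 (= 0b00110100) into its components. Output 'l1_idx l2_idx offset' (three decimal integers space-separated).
vaddr = 52 = 0b00110100
  top 2 bits -> l1_idx = 0
  next 3 bits -> l2_idx = 6
  bottom 3 bits -> offset = 4

Answer: 0 6 4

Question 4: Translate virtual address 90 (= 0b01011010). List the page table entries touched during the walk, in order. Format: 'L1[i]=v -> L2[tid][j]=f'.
vaddr = 90 = 0b01011010
Split: l1_idx=1, l2_idx=3, offset=2

Answer: L1[1]=2 -> L2[2][3]=66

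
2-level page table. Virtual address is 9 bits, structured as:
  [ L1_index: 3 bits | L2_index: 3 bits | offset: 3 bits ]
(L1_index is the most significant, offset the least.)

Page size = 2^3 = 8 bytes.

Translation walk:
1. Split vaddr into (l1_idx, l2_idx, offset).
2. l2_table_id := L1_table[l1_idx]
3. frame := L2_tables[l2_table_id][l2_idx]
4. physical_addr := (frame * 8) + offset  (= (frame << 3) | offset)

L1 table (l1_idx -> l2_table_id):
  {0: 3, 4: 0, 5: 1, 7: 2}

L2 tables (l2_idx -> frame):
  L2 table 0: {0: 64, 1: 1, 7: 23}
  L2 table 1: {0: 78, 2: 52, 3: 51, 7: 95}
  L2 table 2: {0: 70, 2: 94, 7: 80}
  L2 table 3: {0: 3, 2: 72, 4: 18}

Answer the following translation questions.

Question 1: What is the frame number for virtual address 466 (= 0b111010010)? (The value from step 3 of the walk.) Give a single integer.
Answer: 94

Derivation:
vaddr = 466: l1_idx=7, l2_idx=2
L1[7] = 2; L2[2][2] = 94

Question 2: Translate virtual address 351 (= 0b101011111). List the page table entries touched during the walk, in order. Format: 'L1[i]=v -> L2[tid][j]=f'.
Answer: L1[5]=1 -> L2[1][3]=51

Derivation:
vaddr = 351 = 0b101011111
Split: l1_idx=5, l2_idx=3, offset=7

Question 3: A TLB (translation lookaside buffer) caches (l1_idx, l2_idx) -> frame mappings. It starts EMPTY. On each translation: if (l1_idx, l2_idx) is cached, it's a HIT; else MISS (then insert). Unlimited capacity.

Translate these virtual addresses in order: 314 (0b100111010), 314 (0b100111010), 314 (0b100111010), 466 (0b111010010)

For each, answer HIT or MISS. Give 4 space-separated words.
Answer: MISS HIT HIT MISS

Derivation:
vaddr=314: (4,7) not in TLB -> MISS, insert
vaddr=314: (4,7) in TLB -> HIT
vaddr=314: (4,7) in TLB -> HIT
vaddr=466: (7,2) not in TLB -> MISS, insert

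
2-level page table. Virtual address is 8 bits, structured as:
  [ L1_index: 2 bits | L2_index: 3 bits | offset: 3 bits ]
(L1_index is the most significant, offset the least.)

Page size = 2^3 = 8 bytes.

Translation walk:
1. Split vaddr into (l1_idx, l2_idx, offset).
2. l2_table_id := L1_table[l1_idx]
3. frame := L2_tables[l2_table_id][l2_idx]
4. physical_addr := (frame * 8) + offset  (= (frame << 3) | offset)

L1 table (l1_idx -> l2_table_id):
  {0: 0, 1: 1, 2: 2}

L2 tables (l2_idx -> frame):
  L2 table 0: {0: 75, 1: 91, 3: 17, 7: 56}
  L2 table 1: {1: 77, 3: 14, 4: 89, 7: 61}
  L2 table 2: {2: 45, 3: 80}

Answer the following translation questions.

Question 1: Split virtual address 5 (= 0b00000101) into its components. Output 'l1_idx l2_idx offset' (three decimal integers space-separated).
vaddr = 5 = 0b00000101
  top 2 bits -> l1_idx = 0
  next 3 bits -> l2_idx = 0
  bottom 3 bits -> offset = 5

Answer: 0 0 5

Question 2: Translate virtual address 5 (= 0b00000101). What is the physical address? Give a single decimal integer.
vaddr = 5 = 0b00000101
Split: l1_idx=0, l2_idx=0, offset=5
L1[0] = 0
L2[0][0] = 75
paddr = 75 * 8 + 5 = 605

Answer: 605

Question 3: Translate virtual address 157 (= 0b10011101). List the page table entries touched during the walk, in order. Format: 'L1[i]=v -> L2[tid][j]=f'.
Answer: L1[2]=2 -> L2[2][3]=80

Derivation:
vaddr = 157 = 0b10011101
Split: l1_idx=2, l2_idx=3, offset=5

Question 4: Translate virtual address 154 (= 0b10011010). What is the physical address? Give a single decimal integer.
Answer: 642

Derivation:
vaddr = 154 = 0b10011010
Split: l1_idx=2, l2_idx=3, offset=2
L1[2] = 2
L2[2][3] = 80
paddr = 80 * 8 + 2 = 642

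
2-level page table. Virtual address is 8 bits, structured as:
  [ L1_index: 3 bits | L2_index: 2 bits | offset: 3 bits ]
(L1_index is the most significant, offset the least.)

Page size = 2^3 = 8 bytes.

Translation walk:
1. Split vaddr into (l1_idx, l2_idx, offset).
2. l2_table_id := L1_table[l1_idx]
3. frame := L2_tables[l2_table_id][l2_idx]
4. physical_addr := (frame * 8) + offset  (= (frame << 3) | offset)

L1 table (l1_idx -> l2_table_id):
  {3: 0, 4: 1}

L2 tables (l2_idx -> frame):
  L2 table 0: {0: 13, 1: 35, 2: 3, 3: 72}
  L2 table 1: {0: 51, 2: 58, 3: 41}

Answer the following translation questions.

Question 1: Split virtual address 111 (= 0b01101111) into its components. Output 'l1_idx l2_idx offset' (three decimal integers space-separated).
Answer: 3 1 7

Derivation:
vaddr = 111 = 0b01101111
  top 3 bits -> l1_idx = 3
  next 2 bits -> l2_idx = 1
  bottom 3 bits -> offset = 7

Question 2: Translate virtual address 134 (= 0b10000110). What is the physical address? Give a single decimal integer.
Answer: 414

Derivation:
vaddr = 134 = 0b10000110
Split: l1_idx=4, l2_idx=0, offset=6
L1[4] = 1
L2[1][0] = 51
paddr = 51 * 8 + 6 = 414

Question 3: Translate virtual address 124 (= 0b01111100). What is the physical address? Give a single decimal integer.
vaddr = 124 = 0b01111100
Split: l1_idx=3, l2_idx=3, offset=4
L1[3] = 0
L2[0][3] = 72
paddr = 72 * 8 + 4 = 580

Answer: 580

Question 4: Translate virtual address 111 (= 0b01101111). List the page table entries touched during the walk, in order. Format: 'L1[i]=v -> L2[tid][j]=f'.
vaddr = 111 = 0b01101111
Split: l1_idx=3, l2_idx=1, offset=7

Answer: L1[3]=0 -> L2[0][1]=35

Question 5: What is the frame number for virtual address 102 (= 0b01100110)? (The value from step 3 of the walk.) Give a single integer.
vaddr = 102: l1_idx=3, l2_idx=0
L1[3] = 0; L2[0][0] = 13

Answer: 13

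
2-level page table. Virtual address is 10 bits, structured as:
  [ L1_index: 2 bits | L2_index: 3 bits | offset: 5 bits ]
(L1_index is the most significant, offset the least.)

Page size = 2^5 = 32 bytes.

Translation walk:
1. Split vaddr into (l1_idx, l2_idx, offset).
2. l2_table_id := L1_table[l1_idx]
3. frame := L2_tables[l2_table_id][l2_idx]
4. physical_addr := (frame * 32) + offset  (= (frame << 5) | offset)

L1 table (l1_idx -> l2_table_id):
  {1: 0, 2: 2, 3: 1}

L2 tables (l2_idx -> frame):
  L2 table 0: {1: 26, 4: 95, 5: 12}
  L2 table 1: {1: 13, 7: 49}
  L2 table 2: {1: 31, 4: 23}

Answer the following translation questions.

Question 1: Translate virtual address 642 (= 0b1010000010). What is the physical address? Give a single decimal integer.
Answer: 738

Derivation:
vaddr = 642 = 0b1010000010
Split: l1_idx=2, l2_idx=4, offset=2
L1[2] = 2
L2[2][4] = 23
paddr = 23 * 32 + 2 = 738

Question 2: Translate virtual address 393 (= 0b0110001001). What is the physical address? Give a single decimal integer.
vaddr = 393 = 0b0110001001
Split: l1_idx=1, l2_idx=4, offset=9
L1[1] = 0
L2[0][4] = 95
paddr = 95 * 32 + 9 = 3049

Answer: 3049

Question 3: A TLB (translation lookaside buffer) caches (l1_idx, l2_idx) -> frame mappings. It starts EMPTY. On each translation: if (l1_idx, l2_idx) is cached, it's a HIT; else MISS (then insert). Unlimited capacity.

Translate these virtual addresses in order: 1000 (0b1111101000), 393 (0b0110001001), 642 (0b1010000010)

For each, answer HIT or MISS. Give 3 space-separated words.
Answer: MISS MISS MISS

Derivation:
vaddr=1000: (3,7) not in TLB -> MISS, insert
vaddr=393: (1,4) not in TLB -> MISS, insert
vaddr=642: (2,4) not in TLB -> MISS, insert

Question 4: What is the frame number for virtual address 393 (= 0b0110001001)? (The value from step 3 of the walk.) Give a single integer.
Answer: 95

Derivation:
vaddr = 393: l1_idx=1, l2_idx=4
L1[1] = 0; L2[0][4] = 95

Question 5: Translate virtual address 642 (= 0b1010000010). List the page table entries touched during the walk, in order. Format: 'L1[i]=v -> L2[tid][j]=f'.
Answer: L1[2]=2 -> L2[2][4]=23

Derivation:
vaddr = 642 = 0b1010000010
Split: l1_idx=2, l2_idx=4, offset=2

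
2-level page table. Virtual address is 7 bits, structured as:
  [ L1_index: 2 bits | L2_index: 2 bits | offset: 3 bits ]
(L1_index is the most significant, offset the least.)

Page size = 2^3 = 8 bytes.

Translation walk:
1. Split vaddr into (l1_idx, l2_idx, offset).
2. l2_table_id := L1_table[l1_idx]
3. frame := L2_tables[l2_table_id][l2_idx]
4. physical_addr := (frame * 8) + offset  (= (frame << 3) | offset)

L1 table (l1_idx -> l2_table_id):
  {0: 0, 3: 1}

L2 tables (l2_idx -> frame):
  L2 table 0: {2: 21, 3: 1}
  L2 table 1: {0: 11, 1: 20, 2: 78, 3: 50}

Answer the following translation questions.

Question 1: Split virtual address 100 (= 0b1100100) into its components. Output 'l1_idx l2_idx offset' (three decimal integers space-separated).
vaddr = 100 = 0b1100100
  top 2 bits -> l1_idx = 3
  next 2 bits -> l2_idx = 0
  bottom 3 bits -> offset = 4

Answer: 3 0 4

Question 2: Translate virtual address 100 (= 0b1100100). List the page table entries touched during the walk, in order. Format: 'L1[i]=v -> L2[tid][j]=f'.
Answer: L1[3]=1 -> L2[1][0]=11

Derivation:
vaddr = 100 = 0b1100100
Split: l1_idx=3, l2_idx=0, offset=4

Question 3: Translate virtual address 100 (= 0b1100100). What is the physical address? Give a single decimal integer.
Answer: 92

Derivation:
vaddr = 100 = 0b1100100
Split: l1_idx=3, l2_idx=0, offset=4
L1[3] = 1
L2[1][0] = 11
paddr = 11 * 8 + 4 = 92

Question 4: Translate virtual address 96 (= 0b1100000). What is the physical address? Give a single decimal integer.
Answer: 88

Derivation:
vaddr = 96 = 0b1100000
Split: l1_idx=3, l2_idx=0, offset=0
L1[3] = 1
L2[1][0] = 11
paddr = 11 * 8 + 0 = 88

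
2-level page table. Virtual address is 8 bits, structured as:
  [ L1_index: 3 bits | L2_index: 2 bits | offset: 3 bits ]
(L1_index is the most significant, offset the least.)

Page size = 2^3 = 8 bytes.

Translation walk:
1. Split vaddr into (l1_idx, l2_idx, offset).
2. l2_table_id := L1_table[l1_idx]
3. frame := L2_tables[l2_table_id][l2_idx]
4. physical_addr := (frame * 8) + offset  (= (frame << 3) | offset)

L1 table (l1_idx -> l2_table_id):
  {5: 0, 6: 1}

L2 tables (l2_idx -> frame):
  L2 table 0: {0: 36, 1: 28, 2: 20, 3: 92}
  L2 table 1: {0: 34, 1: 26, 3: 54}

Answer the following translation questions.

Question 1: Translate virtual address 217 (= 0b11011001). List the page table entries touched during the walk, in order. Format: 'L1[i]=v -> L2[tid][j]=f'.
Answer: L1[6]=1 -> L2[1][3]=54

Derivation:
vaddr = 217 = 0b11011001
Split: l1_idx=6, l2_idx=3, offset=1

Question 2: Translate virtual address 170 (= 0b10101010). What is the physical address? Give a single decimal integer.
Answer: 226

Derivation:
vaddr = 170 = 0b10101010
Split: l1_idx=5, l2_idx=1, offset=2
L1[5] = 0
L2[0][1] = 28
paddr = 28 * 8 + 2 = 226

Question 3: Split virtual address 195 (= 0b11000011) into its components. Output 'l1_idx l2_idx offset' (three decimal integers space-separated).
Answer: 6 0 3

Derivation:
vaddr = 195 = 0b11000011
  top 3 bits -> l1_idx = 6
  next 2 bits -> l2_idx = 0
  bottom 3 bits -> offset = 3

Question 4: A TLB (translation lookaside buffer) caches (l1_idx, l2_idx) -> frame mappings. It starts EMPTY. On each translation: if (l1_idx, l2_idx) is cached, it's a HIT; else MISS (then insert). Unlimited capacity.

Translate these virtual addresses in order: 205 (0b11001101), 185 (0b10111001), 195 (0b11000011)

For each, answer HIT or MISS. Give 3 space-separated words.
Answer: MISS MISS MISS

Derivation:
vaddr=205: (6,1) not in TLB -> MISS, insert
vaddr=185: (5,3) not in TLB -> MISS, insert
vaddr=195: (6,0) not in TLB -> MISS, insert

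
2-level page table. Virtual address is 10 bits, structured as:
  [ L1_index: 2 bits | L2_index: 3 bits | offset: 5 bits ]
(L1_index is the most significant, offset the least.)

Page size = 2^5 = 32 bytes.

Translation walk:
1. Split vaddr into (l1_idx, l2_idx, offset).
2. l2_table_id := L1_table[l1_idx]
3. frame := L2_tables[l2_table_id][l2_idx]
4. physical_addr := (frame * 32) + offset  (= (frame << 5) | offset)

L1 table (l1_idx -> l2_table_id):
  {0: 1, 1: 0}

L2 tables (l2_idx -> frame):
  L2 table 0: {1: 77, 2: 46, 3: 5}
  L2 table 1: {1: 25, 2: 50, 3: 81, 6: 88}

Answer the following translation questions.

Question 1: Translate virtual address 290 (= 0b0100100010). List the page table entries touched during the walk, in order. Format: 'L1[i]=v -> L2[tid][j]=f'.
vaddr = 290 = 0b0100100010
Split: l1_idx=1, l2_idx=1, offset=2

Answer: L1[1]=0 -> L2[0][1]=77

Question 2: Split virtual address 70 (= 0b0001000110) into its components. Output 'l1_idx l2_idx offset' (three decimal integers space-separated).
vaddr = 70 = 0b0001000110
  top 2 bits -> l1_idx = 0
  next 3 bits -> l2_idx = 2
  bottom 5 bits -> offset = 6

Answer: 0 2 6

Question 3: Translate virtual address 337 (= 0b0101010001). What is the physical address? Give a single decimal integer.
vaddr = 337 = 0b0101010001
Split: l1_idx=1, l2_idx=2, offset=17
L1[1] = 0
L2[0][2] = 46
paddr = 46 * 32 + 17 = 1489

Answer: 1489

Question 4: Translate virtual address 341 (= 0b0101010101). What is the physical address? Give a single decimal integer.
vaddr = 341 = 0b0101010101
Split: l1_idx=1, l2_idx=2, offset=21
L1[1] = 0
L2[0][2] = 46
paddr = 46 * 32 + 21 = 1493

Answer: 1493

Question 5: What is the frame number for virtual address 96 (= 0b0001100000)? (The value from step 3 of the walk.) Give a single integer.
vaddr = 96: l1_idx=0, l2_idx=3
L1[0] = 1; L2[1][3] = 81

Answer: 81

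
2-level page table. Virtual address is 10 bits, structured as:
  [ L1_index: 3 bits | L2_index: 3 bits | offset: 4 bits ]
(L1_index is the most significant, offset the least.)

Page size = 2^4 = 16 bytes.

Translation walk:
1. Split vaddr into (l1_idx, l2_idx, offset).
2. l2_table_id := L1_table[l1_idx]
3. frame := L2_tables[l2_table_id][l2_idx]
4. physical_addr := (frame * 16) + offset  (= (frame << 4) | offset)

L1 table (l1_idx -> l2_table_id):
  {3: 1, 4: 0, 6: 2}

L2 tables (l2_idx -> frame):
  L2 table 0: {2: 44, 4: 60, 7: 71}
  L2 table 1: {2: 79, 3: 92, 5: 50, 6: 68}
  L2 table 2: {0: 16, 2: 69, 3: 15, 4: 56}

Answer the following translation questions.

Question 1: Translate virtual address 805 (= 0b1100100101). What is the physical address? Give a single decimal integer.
Answer: 1109

Derivation:
vaddr = 805 = 0b1100100101
Split: l1_idx=6, l2_idx=2, offset=5
L1[6] = 2
L2[2][2] = 69
paddr = 69 * 16 + 5 = 1109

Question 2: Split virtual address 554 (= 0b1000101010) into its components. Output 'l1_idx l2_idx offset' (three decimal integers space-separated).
Answer: 4 2 10

Derivation:
vaddr = 554 = 0b1000101010
  top 3 bits -> l1_idx = 4
  next 3 bits -> l2_idx = 2
  bottom 4 bits -> offset = 10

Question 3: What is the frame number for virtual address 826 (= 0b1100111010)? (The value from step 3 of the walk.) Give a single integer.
Answer: 15

Derivation:
vaddr = 826: l1_idx=6, l2_idx=3
L1[6] = 2; L2[2][3] = 15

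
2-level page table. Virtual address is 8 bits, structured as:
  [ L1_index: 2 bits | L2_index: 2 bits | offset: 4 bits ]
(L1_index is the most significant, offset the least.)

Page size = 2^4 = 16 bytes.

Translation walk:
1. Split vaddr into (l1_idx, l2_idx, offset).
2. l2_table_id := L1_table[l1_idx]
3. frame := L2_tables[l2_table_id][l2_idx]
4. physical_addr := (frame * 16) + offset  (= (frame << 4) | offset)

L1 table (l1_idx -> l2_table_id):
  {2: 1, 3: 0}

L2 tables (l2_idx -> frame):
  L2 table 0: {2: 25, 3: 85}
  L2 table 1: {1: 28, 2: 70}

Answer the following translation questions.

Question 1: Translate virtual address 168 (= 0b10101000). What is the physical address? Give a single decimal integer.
Answer: 1128

Derivation:
vaddr = 168 = 0b10101000
Split: l1_idx=2, l2_idx=2, offset=8
L1[2] = 1
L2[1][2] = 70
paddr = 70 * 16 + 8 = 1128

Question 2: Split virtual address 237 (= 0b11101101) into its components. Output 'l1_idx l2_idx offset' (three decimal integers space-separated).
vaddr = 237 = 0b11101101
  top 2 bits -> l1_idx = 3
  next 2 bits -> l2_idx = 2
  bottom 4 bits -> offset = 13

Answer: 3 2 13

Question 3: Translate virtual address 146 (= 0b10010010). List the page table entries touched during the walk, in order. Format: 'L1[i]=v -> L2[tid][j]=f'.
Answer: L1[2]=1 -> L2[1][1]=28

Derivation:
vaddr = 146 = 0b10010010
Split: l1_idx=2, l2_idx=1, offset=2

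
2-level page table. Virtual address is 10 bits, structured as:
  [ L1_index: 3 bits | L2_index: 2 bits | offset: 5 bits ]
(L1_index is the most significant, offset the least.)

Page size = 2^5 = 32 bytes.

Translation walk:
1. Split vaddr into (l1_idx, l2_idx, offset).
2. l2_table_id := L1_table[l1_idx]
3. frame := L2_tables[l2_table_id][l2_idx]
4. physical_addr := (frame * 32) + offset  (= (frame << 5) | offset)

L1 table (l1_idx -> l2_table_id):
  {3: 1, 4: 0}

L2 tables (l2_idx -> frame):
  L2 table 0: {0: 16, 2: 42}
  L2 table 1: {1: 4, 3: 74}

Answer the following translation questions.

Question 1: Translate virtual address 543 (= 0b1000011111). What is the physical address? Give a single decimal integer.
Answer: 543

Derivation:
vaddr = 543 = 0b1000011111
Split: l1_idx=4, l2_idx=0, offset=31
L1[4] = 0
L2[0][0] = 16
paddr = 16 * 32 + 31 = 543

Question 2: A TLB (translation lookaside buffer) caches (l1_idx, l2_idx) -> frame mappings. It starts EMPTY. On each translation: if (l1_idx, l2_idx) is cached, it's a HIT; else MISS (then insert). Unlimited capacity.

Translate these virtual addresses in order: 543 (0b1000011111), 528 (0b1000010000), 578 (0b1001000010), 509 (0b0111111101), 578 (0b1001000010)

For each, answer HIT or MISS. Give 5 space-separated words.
vaddr=543: (4,0) not in TLB -> MISS, insert
vaddr=528: (4,0) in TLB -> HIT
vaddr=578: (4,2) not in TLB -> MISS, insert
vaddr=509: (3,3) not in TLB -> MISS, insert
vaddr=578: (4,2) in TLB -> HIT

Answer: MISS HIT MISS MISS HIT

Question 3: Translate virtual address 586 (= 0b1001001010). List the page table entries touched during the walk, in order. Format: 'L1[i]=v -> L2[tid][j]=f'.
Answer: L1[4]=0 -> L2[0][2]=42

Derivation:
vaddr = 586 = 0b1001001010
Split: l1_idx=4, l2_idx=2, offset=10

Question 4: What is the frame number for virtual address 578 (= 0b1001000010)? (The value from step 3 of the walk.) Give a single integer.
Answer: 42

Derivation:
vaddr = 578: l1_idx=4, l2_idx=2
L1[4] = 0; L2[0][2] = 42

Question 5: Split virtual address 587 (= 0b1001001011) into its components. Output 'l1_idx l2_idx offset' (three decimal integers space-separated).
Answer: 4 2 11

Derivation:
vaddr = 587 = 0b1001001011
  top 3 bits -> l1_idx = 4
  next 2 bits -> l2_idx = 2
  bottom 5 bits -> offset = 11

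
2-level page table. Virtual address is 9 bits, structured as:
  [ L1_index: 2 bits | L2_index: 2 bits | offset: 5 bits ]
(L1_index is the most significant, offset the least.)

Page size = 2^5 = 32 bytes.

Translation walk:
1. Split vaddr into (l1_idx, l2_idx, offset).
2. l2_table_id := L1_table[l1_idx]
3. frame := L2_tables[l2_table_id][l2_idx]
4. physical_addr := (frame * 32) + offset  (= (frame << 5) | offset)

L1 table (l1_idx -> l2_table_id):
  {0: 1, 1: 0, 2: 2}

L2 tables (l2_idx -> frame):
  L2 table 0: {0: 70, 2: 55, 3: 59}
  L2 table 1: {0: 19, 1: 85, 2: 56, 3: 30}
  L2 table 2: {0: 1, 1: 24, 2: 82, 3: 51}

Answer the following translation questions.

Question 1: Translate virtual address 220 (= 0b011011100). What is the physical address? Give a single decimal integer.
vaddr = 220 = 0b011011100
Split: l1_idx=1, l2_idx=2, offset=28
L1[1] = 0
L2[0][2] = 55
paddr = 55 * 32 + 28 = 1788

Answer: 1788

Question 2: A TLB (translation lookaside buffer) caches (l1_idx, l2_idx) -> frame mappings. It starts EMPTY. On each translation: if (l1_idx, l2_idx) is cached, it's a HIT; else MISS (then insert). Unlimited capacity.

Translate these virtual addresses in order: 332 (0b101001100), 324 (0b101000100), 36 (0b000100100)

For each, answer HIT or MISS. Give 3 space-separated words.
Answer: MISS HIT MISS

Derivation:
vaddr=332: (2,2) not in TLB -> MISS, insert
vaddr=324: (2,2) in TLB -> HIT
vaddr=36: (0,1) not in TLB -> MISS, insert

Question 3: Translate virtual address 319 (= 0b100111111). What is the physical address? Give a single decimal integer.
vaddr = 319 = 0b100111111
Split: l1_idx=2, l2_idx=1, offset=31
L1[2] = 2
L2[2][1] = 24
paddr = 24 * 32 + 31 = 799

Answer: 799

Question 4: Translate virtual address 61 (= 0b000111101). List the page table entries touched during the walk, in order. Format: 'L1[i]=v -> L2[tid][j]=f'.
Answer: L1[0]=1 -> L2[1][1]=85

Derivation:
vaddr = 61 = 0b000111101
Split: l1_idx=0, l2_idx=1, offset=29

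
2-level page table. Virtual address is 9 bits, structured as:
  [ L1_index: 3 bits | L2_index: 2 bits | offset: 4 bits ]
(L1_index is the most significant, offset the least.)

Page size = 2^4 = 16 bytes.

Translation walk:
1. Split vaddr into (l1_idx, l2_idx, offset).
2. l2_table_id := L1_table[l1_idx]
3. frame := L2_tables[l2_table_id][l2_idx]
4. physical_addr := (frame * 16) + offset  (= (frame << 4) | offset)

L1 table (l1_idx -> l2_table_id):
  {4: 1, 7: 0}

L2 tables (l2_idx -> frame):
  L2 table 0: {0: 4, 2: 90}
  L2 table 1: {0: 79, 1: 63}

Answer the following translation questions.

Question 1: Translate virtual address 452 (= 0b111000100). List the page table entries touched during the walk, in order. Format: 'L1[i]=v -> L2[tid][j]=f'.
vaddr = 452 = 0b111000100
Split: l1_idx=7, l2_idx=0, offset=4

Answer: L1[7]=0 -> L2[0][0]=4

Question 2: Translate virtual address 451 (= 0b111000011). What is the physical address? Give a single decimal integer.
vaddr = 451 = 0b111000011
Split: l1_idx=7, l2_idx=0, offset=3
L1[7] = 0
L2[0][0] = 4
paddr = 4 * 16 + 3 = 67

Answer: 67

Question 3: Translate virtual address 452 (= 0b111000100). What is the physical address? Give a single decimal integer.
Answer: 68

Derivation:
vaddr = 452 = 0b111000100
Split: l1_idx=7, l2_idx=0, offset=4
L1[7] = 0
L2[0][0] = 4
paddr = 4 * 16 + 4 = 68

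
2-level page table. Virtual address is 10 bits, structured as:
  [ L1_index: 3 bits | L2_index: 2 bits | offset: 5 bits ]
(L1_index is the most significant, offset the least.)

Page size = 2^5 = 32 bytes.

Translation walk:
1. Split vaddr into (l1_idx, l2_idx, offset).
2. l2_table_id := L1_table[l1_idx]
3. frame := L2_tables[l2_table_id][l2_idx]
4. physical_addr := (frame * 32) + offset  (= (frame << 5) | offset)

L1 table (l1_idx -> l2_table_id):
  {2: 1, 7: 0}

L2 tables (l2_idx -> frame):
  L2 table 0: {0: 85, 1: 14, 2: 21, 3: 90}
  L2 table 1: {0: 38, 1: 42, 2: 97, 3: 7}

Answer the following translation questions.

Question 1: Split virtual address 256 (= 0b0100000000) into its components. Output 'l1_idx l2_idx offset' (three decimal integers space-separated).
Answer: 2 0 0

Derivation:
vaddr = 256 = 0b0100000000
  top 3 bits -> l1_idx = 2
  next 2 bits -> l2_idx = 0
  bottom 5 bits -> offset = 0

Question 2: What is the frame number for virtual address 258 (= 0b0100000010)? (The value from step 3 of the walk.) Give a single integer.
Answer: 38

Derivation:
vaddr = 258: l1_idx=2, l2_idx=0
L1[2] = 1; L2[1][0] = 38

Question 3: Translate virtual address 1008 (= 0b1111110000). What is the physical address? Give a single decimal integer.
Answer: 2896

Derivation:
vaddr = 1008 = 0b1111110000
Split: l1_idx=7, l2_idx=3, offset=16
L1[7] = 0
L2[0][3] = 90
paddr = 90 * 32 + 16 = 2896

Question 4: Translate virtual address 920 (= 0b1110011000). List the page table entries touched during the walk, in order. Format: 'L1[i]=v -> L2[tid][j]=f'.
Answer: L1[7]=0 -> L2[0][0]=85

Derivation:
vaddr = 920 = 0b1110011000
Split: l1_idx=7, l2_idx=0, offset=24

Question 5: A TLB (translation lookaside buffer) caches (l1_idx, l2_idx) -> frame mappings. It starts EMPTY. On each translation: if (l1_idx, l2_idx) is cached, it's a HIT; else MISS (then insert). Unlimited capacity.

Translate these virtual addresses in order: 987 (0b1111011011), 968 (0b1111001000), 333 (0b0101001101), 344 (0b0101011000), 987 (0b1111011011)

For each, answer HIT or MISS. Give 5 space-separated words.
Answer: MISS HIT MISS HIT HIT

Derivation:
vaddr=987: (7,2) not in TLB -> MISS, insert
vaddr=968: (7,2) in TLB -> HIT
vaddr=333: (2,2) not in TLB -> MISS, insert
vaddr=344: (2,2) in TLB -> HIT
vaddr=987: (7,2) in TLB -> HIT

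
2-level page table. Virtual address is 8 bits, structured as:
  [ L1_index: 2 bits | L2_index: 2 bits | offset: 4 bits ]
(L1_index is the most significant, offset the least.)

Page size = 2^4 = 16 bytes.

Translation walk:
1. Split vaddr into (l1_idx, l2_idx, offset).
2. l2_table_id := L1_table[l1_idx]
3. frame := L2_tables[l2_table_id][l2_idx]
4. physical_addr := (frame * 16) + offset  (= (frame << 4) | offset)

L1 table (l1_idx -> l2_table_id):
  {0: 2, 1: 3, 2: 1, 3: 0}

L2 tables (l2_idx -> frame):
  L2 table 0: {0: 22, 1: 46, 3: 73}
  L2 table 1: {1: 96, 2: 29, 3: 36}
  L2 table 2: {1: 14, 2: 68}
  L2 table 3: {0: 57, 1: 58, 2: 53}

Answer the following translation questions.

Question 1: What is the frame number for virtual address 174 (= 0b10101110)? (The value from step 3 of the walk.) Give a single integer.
Answer: 29

Derivation:
vaddr = 174: l1_idx=2, l2_idx=2
L1[2] = 1; L2[1][2] = 29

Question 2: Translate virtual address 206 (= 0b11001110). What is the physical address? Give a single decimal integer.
Answer: 366

Derivation:
vaddr = 206 = 0b11001110
Split: l1_idx=3, l2_idx=0, offset=14
L1[3] = 0
L2[0][0] = 22
paddr = 22 * 16 + 14 = 366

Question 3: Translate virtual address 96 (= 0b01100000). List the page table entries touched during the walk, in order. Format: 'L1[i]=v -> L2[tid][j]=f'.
Answer: L1[1]=3 -> L2[3][2]=53

Derivation:
vaddr = 96 = 0b01100000
Split: l1_idx=1, l2_idx=2, offset=0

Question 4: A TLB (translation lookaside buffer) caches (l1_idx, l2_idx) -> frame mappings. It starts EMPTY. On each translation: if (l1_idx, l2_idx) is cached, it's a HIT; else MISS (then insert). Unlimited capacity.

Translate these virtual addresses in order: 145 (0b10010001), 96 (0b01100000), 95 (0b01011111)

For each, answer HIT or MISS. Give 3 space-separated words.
Answer: MISS MISS MISS

Derivation:
vaddr=145: (2,1) not in TLB -> MISS, insert
vaddr=96: (1,2) not in TLB -> MISS, insert
vaddr=95: (1,1) not in TLB -> MISS, insert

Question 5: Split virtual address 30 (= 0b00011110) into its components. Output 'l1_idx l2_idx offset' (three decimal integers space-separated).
Answer: 0 1 14

Derivation:
vaddr = 30 = 0b00011110
  top 2 bits -> l1_idx = 0
  next 2 bits -> l2_idx = 1
  bottom 4 bits -> offset = 14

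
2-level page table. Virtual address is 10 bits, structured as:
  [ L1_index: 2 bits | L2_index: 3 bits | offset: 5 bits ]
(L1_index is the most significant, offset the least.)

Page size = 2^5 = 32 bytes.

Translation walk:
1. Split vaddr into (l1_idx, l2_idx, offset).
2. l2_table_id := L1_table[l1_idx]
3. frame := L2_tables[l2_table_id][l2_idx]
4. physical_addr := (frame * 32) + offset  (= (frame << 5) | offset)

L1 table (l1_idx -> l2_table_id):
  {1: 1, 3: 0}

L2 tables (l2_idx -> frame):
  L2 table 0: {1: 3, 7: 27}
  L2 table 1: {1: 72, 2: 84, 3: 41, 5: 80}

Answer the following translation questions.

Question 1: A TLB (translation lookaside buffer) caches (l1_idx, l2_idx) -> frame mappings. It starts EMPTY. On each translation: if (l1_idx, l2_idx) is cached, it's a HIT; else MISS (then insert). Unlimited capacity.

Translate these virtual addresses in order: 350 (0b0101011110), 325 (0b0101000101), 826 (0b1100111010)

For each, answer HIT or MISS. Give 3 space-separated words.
vaddr=350: (1,2) not in TLB -> MISS, insert
vaddr=325: (1,2) in TLB -> HIT
vaddr=826: (3,1) not in TLB -> MISS, insert

Answer: MISS HIT MISS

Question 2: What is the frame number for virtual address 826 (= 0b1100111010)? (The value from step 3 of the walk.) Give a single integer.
Answer: 3

Derivation:
vaddr = 826: l1_idx=3, l2_idx=1
L1[3] = 0; L2[0][1] = 3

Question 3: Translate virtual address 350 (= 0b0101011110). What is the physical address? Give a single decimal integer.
Answer: 2718

Derivation:
vaddr = 350 = 0b0101011110
Split: l1_idx=1, l2_idx=2, offset=30
L1[1] = 1
L2[1][2] = 84
paddr = 84 * 32 + 30 = 2718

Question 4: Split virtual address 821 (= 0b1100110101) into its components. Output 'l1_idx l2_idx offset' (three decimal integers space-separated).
vaddr = 821 = 0b1100110101
  top 2 bits -> l1_idx = 3
  next 3 bits -> l2_idx = 1
  bottom 5 bits -> offset = 21

Answer: 3 1 21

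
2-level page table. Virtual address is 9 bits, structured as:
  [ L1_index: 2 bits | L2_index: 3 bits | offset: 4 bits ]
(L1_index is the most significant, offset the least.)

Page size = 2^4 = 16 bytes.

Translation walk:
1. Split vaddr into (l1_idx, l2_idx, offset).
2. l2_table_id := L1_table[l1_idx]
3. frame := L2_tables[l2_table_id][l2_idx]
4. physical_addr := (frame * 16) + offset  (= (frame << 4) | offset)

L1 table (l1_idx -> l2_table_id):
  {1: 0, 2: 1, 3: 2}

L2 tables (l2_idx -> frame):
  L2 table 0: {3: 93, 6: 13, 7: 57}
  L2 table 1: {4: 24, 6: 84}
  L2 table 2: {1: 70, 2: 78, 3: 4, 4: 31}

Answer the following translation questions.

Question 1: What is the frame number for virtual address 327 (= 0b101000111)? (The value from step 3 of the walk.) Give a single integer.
Answer: 24

Derivation:
vaddr = 327: l1_idx=2, l2_idx=4
L1[2] = 1; L2[1][4] = 24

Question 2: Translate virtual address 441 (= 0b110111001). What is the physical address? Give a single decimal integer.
Answer: 73

Derivation:
vaddr = 441 = 0b110111001
Split: l1_idx=3, l2_idx=3, offset=9
L1[3] = 2
L2[2][3] = 4
paddr = 4 * 16 + 9 = 73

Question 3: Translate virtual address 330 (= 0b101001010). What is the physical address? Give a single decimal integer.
Answer: 394

Derivation:
vaddr = 330 = 0b101001010
Split: l1_idx=2, l2_idx=4, offset=10
L1[2] = 1
L2[1][4] = 24
paddr = 24 * 16 + 10 = 394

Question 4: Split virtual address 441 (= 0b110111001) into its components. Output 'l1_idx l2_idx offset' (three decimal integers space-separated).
Answer: 3 3 9

Derivation:
vaddr = 441 = 0b110111001
  top 2 bits -> l1_idx = 3
  next 3 bits -> l2_idx = 3
  bottom 4 bits -> offset = 9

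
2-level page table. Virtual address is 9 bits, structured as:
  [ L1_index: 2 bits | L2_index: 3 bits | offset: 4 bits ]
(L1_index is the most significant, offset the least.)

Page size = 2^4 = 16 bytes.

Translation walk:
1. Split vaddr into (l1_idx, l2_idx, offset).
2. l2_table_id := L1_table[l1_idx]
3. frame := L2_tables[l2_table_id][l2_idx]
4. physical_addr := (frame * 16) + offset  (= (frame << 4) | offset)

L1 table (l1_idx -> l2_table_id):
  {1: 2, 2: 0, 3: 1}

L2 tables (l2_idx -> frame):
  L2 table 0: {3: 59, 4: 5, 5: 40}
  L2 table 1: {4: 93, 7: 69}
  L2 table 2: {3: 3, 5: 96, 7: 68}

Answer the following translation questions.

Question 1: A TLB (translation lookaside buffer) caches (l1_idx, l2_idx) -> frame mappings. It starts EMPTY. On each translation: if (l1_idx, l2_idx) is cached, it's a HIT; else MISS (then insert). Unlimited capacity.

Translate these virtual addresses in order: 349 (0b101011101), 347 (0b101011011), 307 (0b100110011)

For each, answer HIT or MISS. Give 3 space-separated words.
Answer: MISS HIT MISS

Derivation:
vaddr=349: (2,5) not in TLB -> MISS, insert
vaddr=347: (2,5) in TLB -> HIT
vaddr=307: (2,3) not in TLB -> MISS, insert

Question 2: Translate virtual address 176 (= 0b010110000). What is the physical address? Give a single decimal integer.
vaddr = 176 = 0b010110000
Split: l1_idx=1, l2_idx=3, offset=0
L1[1] = 2
L2[2][3] = 3
paddr = 3 * 16 + 0 = 48

Answer: 48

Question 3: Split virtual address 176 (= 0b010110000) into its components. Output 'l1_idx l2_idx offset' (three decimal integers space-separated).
Answer: 1 3 0

Derivation:
vaddr = 176 = 0b010110000
  top 2 bits -> l1_idx = 1
  next 3 bits -> l2_idx = 3
  bottom 4 bits -> offset = 0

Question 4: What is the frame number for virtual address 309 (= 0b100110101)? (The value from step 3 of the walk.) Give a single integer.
vaddr = 309: l1_idx=2, l2_idx=3
L1[2] = 0; L2[0][3] = 59

Answer: 59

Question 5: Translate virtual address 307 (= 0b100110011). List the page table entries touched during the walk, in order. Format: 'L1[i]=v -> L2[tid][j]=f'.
Answer: L1[2]=0 -> L2[0][3]=59

Derivation:
vaddr = 307 = 0b100110011
Split: l1_idx=2, l2_idx=3, offset=3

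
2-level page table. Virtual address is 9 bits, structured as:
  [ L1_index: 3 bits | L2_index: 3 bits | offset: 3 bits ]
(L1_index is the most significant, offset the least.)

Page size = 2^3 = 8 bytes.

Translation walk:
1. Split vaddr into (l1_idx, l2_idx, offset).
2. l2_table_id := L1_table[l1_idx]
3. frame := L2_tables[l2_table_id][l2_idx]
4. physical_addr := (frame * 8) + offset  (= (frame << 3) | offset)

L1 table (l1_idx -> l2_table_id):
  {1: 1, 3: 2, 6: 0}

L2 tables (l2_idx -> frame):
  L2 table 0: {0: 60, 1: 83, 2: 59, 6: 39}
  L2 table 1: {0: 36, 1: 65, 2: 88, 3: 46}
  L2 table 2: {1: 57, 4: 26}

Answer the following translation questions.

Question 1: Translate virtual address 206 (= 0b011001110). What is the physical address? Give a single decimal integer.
vaddr = 206 = 0b011001110
Split: l1_idx=3, l2_idx=1, offset=6
L1[3] = 2
L2[2][1] = 57
paddr = 57 * 8 + 6 = 462

Answer: 462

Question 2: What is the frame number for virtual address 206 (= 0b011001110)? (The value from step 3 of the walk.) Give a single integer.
vaddr = 206: l1_idx=3, l2_idx=1
L1[3] = 2; L2[2][1] = 57

Answer: 57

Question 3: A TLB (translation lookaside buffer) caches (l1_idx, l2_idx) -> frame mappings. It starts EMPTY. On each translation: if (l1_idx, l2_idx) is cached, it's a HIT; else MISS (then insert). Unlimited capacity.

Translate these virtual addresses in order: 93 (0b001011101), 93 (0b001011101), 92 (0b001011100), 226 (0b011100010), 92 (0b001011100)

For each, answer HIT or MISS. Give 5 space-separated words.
Answer: MISS HIT HIT MISS HIT

Derivation:
vaddr=93: (1,3) not in TLB -> MISS, insert
vaddr=93: (1,3) in TLB -> HIT
vaddr=92: (1,3) in TLB -> HIT
vaddr=226: (3,4) not in TLB -> MISS, insert
vaddr=92: (1,3) in TLB -> HIT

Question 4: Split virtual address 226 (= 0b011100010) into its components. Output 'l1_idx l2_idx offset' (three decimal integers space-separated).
vaddr = 226 = 0b011100010
  top 3 bits -> l1_idx = 3
  next 3 bits -> l2_idx = 4
  bottom 3 bits -> offset = 2

Answer: 3 4 2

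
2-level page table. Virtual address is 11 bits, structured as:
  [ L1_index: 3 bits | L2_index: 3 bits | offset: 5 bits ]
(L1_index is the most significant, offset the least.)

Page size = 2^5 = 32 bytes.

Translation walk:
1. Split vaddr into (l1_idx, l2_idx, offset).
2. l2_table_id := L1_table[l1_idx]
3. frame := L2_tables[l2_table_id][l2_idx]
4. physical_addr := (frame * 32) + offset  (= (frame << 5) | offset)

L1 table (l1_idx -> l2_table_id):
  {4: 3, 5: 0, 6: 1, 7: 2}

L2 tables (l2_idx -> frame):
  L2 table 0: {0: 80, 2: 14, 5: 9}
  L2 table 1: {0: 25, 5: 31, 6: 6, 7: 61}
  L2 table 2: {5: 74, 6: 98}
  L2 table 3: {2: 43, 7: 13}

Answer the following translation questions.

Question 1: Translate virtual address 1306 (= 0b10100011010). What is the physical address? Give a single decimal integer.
vaddr = 1306 = 0b10100011010
Split: l1_idx=5, l2_idx=0, offset=26
L1[5] = 0
L2[0][0] = 80
paddr = 80 * 32 + 26 = 2586

Answer: 2586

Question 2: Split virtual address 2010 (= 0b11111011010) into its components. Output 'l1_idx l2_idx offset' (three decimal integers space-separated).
Answer: 7 6 26

Derivation:
vaddr = 2010 = 0b11111011010
  top 3 bits -> l1_idx = 7
  next 3 bits -> l2_idx = 6
  bottom 5 bits -> offset = 26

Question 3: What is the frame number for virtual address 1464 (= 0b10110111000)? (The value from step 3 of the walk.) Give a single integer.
Answer: 9

Derivation:
vaddr = 1464: l1_idx=5, l2_idx=5
L1[5] = 0; L2[0][5] = 9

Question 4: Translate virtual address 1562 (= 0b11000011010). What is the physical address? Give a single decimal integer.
Answer: 826

Derivation:
vaddr = 1562 = 0b11000011010
Split: l1_idx=6, l2_idx=0, offset=26
L1[6] = 1
L2[1][0] = 25
paddr = 25 * 32 + 26 = 826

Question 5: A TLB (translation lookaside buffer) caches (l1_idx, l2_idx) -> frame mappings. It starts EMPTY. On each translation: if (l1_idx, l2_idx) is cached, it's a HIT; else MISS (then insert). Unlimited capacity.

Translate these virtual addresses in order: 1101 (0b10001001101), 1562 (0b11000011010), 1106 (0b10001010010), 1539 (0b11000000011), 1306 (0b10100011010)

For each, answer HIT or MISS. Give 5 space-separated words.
vaddr=1101: (4,2) not in TLB -> MISS, insert
vaddr=1562: (6,0) not in TLB -> MISS, insert
vaddr=1106: (4,2) in TLB -> HIT
vaddr=1539: (6,0) in TLB -> HIT
vaddr=1306: (5,0) not in TLB -> MISS, insert

Answer: MISS MISS HIT HIT MISS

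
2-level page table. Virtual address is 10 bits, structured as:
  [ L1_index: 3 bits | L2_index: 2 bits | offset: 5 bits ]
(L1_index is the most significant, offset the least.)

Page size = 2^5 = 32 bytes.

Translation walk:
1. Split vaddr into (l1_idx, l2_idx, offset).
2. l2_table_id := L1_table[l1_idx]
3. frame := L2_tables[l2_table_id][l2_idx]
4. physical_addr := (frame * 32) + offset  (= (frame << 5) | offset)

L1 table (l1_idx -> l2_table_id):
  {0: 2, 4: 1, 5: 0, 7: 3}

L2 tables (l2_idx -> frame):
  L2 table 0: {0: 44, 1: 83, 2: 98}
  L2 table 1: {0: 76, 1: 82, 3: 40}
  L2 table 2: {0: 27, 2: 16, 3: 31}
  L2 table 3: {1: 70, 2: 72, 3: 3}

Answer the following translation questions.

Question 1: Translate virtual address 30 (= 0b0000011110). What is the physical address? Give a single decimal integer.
Answer: 894

Derivation:
vaddr = 30 = 0b0000011110
Split: l1_idx=0, l2_idx=0, offset=30
L1[0] = 2
L2[2][0] = 27
paddr = 27 * 32 + 30 = 894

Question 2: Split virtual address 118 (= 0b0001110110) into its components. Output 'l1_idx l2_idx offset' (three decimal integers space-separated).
Answer: 0 3 22

Derivation:
vaddr = 118 = 0b0001110110
  top 3 bits -> l1_idx = 0
  next 2 bits -> l2_idx = 3
  bottom 5 bits -> offset = 22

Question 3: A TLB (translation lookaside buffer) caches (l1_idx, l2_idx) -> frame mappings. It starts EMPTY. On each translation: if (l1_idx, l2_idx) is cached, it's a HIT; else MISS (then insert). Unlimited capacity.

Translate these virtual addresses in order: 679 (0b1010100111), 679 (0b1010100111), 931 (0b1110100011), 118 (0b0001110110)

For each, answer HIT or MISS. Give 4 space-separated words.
Answer: MISS HIT MISS MISS

Derivation:
vaddr=679: (5,1) not in TLB -> MISS, insert
vaddr=679: (5,1) in TLB -> HIT
vaddr=931: (7,1) not in TLB -> MISS, insert
vaddr=118: (0,3) not in TLB -> MISS, insert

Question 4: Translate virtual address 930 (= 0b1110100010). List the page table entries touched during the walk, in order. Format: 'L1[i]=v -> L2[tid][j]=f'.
vaddr = 930 = 0b1110100010
Split: l1_idx=7, l2_idx=1, offset=2

Answer: L1[7]=3 -> L2[3][1]=70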